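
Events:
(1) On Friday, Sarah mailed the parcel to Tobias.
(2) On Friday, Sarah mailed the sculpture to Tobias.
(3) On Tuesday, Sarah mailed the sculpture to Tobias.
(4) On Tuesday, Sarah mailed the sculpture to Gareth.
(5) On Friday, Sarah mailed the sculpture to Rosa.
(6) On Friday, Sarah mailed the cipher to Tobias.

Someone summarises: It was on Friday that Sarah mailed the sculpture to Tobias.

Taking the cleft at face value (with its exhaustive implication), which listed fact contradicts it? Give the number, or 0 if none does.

The cleft puts "on Friday" in focus and presupposes the open proposition with Sarah as agent and the sculpture as thing and Tobias as recipient.
The exhaustive reading says no other setting fits that background.
Fact (3) shares the background but with setting = on Tuesday; exhaustivity is violated.

3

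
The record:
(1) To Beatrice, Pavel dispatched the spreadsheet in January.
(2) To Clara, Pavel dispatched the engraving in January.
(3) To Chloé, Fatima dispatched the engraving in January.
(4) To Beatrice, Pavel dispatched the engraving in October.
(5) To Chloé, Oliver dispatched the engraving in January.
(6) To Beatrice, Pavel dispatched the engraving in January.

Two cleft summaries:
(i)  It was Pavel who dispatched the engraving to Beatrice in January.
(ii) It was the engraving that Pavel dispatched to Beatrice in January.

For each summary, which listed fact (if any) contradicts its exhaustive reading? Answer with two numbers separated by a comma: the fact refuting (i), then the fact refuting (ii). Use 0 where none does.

(i): focus "Pavel". No fact shares thing = the engraving, recipient = Beatrice, setting = in January with a different agent. 0.
(ii): focus "the engraving". Looking for agent = Pavel, recipient = Beatrice, setting = in January with some other thing — fact (1) has the spreadsheet there. Refuted.

0, 1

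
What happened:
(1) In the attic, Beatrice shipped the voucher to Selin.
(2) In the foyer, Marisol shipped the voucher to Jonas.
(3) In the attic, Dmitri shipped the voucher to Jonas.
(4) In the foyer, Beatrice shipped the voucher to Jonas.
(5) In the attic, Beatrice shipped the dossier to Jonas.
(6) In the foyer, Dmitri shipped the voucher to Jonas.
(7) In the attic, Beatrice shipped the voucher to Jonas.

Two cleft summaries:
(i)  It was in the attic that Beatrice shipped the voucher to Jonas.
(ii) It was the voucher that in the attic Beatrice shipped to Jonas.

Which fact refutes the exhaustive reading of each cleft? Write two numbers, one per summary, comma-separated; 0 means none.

(i): focus "in the attic". Looking for same agent, thing, recipient (Beatrice / the voucher / Jonas) with some other setting — fact (4) has in the foyer there. Refuted.
(ii): focus "the voucher". Looking for same agent, recipient, setting (Beatrice / Jonas / in the attic) with some other thing — fact (5) has the dossier there. Refuted.

4, 5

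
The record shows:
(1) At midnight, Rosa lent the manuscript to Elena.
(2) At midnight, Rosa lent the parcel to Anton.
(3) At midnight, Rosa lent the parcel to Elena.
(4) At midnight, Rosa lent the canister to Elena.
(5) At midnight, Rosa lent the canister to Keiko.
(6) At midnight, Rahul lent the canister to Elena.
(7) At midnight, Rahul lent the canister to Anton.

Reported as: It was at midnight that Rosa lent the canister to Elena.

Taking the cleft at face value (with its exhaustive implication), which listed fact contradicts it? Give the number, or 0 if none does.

The cleft puts "at midnight" in focus and presupposes the open proposition with agent = Rosa, thing = the canister, recipient = Elena.
Exhaustivity: at midnight is the only setting satisfying that background.
No listed fact matches the background with a different setting. Exhaustivity holds.

0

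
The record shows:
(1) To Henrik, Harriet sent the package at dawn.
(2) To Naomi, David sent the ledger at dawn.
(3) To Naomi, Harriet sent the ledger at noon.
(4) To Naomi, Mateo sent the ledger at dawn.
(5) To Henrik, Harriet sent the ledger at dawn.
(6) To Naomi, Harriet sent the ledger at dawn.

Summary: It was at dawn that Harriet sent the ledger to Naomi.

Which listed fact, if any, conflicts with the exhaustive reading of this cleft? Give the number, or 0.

The cleft puts "at dawn" in focus and presupposes the open proposition with agent = Harriet, thing = the ledger, recipient = Naomi.
The exhaustive reading says no other setting fits that background.
But fact (3) also has agent = Harriet, thing = the ledger, recipient = Naomi, with setting = at noon — so the exhaustive reading fails.

3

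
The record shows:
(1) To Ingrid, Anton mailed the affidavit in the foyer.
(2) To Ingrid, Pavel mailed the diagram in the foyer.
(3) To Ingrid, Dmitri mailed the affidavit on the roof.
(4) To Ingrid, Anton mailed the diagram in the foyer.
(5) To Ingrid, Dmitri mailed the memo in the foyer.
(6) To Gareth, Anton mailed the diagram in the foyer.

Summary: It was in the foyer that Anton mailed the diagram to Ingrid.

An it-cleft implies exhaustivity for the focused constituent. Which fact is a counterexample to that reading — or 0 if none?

0

The cleft puts "in the foyer" in focus and presupposes the open proposition with same agent, thing, recipient (Anton / the diagram / Ingrid).
Exhaustivity: in the foyer is the only setting satisfying that background.
Every other fact differs from the presupposition on some backgrounded slot, so none challenges the exhaustivity.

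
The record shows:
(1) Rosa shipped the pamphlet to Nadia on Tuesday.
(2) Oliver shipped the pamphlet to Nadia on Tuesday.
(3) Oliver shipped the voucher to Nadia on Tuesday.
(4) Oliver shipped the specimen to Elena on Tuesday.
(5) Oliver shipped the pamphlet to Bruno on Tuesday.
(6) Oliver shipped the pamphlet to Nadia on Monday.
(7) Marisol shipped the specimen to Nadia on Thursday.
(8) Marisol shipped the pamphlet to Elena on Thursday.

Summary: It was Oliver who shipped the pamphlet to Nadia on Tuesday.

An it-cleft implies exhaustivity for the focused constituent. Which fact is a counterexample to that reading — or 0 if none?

Focus of the cleft: "Oliver" (the agent). Presupposed background: thing = the pamphlet, recipient = Nadia, setting = on Tuesday.
The exhaustive reading says no other agent fits that background.
But fact (1) also has thing = the pamphlet, recipient = Nadia, setting = on Tuesday, with agent = Rosa — so the exhaustive reading fails.

1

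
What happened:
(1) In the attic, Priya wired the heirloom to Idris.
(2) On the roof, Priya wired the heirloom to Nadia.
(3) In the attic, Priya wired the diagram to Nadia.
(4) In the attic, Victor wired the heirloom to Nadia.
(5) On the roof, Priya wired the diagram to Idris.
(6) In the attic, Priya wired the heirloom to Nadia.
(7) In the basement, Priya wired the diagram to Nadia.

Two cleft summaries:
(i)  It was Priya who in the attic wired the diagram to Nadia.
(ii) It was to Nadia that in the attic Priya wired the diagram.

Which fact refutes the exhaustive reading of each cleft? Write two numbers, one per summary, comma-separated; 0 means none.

Summary (i) focuses "Priya" (the agent); background same thing, recipient, setting (the diagram / Nadia / in the attic). No fact matches that background with a different agent, so 0.
Summary (ii) focuses "Nadia" (the recipient); background same agent, thing, setting (Priya / the diagram / in the attic). No fact matches that background with a different recipient, so 0.

0, 0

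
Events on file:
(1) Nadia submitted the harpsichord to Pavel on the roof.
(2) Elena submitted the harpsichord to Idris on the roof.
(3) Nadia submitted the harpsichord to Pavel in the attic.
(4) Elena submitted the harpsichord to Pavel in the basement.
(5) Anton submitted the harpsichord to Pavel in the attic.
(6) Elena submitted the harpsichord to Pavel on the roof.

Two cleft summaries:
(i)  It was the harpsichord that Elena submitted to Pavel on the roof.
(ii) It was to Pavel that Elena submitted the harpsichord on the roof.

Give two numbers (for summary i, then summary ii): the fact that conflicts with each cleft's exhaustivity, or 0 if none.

0, 2

Summary (i) focuses "the harpsichord" (the thing); background same agent, recipient, setting (Elena / Pavel / on the roof). No fact matches that background with a different thing, so 0.
Summary (ii) focuses "Pavel" (the recipient); background same agent, thing, setting (Elena / the harpsichord / on the roof). Fact (2) matches that background with recipient = Idris — refutes (ii).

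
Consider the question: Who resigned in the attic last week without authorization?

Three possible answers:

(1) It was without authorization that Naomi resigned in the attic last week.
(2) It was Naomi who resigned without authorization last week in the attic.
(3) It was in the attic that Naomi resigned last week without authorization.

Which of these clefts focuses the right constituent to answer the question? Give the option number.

The question word "who" targets the subject (agent).
Option (1) clefts "without authorization" — the manner, not what was asked.
Option (2) clefts "Naomi" — that matches what the question asks about.
Option (3) clefts "in the attic" — the location, not what was asked.
So the congruent reply is (2).

2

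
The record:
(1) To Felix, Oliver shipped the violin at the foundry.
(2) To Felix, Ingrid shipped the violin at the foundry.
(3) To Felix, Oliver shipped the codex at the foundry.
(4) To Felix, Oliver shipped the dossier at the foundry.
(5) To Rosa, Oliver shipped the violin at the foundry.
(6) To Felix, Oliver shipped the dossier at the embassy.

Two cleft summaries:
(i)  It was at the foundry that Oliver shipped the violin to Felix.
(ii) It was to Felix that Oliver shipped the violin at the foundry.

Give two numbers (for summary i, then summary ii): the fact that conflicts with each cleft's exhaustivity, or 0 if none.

0, 5

(i): focus "at the foundry". No fact shares Oliver as agent and the violin as thing and Felix as recipient with a different setting. 0.
(ii): focus "Felix". Looking for Oliver as agent and the violin as thing and at the foundry as setting with some other recipient — fact (5) has Rosa there. Refuted.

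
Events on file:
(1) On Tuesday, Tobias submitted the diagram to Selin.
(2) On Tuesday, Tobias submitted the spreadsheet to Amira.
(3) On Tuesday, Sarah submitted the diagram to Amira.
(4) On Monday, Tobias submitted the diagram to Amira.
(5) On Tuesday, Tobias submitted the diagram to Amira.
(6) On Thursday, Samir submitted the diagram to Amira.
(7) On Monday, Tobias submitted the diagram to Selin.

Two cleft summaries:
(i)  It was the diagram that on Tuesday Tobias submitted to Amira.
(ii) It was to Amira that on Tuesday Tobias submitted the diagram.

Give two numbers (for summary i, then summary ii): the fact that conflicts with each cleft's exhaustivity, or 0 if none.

(i): focus "the diagram". Looking for Tobias as agent and Amira as recipient and on Tuesday as setting with some other thing — fact (2) has the spreadsheet there. Refuted.
(ii): focus "Amira". Looking for Tobias as agent and the diagram as thing and on Tuesday as setting with some other recipient — fact (1) has Selin there. Refuted.

2, 1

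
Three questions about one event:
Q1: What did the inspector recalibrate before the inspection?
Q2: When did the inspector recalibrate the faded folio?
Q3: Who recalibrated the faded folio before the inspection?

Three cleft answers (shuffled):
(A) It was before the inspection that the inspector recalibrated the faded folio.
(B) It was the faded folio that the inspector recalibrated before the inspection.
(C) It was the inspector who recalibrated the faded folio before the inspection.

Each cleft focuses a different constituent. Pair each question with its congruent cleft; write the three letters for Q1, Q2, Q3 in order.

BAC

Q1 asks about the direct object; cleft (B) focuses "the faded folio", which is the direct object — so Q1 → B.
Q2 asks about the time; cleft (A) focuses "before the inspection", which is the time — so Q2 → A.
Q3 asks about the subject (agent); cleft (C) focuses "the inspector", which is the subject (agent) — so Q3 → C.
Mapping: Q1→B, Q2→A, Q3→C.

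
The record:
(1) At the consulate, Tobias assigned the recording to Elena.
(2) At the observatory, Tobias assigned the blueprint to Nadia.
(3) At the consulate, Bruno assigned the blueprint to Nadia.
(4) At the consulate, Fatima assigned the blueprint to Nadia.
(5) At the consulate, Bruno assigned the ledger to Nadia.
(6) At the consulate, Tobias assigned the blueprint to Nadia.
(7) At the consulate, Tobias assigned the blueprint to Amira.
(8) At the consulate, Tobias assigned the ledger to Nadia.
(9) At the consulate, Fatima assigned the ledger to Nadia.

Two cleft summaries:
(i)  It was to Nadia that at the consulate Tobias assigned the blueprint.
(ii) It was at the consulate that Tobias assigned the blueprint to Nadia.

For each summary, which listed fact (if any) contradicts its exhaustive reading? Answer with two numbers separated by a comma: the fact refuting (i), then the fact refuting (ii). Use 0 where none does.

7, 2

(i): focus "Nadia". Looking for same agent, thing, setting (Tobias / the blueprint / at the consulate) with some other recipient — fact (7) has Amira there. Refuted.
(ii): focus "at the consulate". Looking for same agent, thing, recipient (Tobias / the blueprint / Nadia) with some other setting — fact (2) has at the observatory there. Refuted.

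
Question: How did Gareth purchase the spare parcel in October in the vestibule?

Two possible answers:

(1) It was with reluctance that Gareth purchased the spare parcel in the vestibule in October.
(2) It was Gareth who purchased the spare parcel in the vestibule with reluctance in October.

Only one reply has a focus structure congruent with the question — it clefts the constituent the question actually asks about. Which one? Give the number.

The question word "how" targets the manner.
Option (1) clefts "with reluctance" — that matches what the question asks about.
Option (2) clefts "Gareth" — the subject (agent), not what was asked.
So the congruent reply is (1).

1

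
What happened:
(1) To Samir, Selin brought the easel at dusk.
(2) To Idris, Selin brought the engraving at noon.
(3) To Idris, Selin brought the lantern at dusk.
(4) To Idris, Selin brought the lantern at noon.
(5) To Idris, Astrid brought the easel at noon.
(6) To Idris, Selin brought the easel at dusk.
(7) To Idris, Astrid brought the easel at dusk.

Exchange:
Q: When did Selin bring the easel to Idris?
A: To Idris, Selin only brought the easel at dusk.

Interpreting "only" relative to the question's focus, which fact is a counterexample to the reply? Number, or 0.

The question "When did ...?" targets the setting, so in the reply the focus falls on "at dusk".
"Only" then excludes alternative settings while the background — same agent, thing, recipient (Selin / the easel / Idris) — is held fixed.
No fact keeps same agent, thing, recipient (Selin / the easel / Idris) while changing the setting; every other fact differs on something backgrounded. The reply stands.
(Fact (3) would refute a reading with focus on the thing — but that is not what the question asks.)

0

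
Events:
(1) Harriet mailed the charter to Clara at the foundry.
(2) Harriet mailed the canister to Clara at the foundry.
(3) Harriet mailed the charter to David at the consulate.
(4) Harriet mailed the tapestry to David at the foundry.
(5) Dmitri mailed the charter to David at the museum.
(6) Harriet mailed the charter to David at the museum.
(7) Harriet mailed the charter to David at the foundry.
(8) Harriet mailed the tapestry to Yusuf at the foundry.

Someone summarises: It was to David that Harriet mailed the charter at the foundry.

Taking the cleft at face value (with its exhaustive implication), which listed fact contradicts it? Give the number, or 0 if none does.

1

The cleft puts "David" in focus and presupposes the open proposition with agent = Harriet, thing = the charter, setting = at the foundry.
Exhaustivity: David is the only recipient satisfying that background.
But fact (1) also has agent = Harriet, thing = the charter, setting = at the foundry, with recipient = Clara — so the exhaustive reading fails.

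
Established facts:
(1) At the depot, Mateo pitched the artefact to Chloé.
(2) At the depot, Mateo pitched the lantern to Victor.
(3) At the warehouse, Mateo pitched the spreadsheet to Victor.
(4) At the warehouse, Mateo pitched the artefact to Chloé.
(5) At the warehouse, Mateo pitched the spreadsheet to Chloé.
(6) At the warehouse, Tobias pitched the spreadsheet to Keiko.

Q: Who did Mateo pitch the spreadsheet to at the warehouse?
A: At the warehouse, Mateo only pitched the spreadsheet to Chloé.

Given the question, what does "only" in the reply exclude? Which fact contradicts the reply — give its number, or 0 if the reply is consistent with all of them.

3

Answering "Who did ... to ...?" puts focus on the recipient — here, "Chloé".
So "only" ranges over recipients; the rest (Mateo as agent and the spreadsheet as thing and at the warehouse as setting) is presupposed.
Fact (3) keeps Mateo as agent and the spreadsheet as thing and at the warehouse as setting but has recipient = Victor; that refutes the reply.
(Fact (4) would refute a reading with focus on the thing — but that is not what the question asks.)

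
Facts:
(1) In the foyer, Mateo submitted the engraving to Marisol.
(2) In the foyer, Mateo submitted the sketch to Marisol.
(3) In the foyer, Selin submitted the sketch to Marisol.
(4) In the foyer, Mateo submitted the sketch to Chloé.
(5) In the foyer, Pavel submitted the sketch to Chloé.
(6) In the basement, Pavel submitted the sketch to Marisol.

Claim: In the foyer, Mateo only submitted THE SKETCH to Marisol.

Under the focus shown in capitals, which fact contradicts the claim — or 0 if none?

1

Focus (in capitals) is "the sketch" — the thing. "Only" excludes alternative things while holding fixed same agent, recipient, setting (Mateo / Marisol / in the foyer).
Fact (1) matches on same agent, recipient, setting (Mateo / Marisol / in the foyer), but has thing = the engraving instead. That refutes the claim.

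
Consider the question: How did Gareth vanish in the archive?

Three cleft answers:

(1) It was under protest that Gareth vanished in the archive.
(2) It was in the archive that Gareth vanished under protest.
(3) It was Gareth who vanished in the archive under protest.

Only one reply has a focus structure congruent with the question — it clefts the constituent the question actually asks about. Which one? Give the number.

The question word "how" targets the manner.
Option (1) clefts "under protest" — that matches what the question asks about.
Option (2) clefts "in the archive" — the location, not what was asked.
Option (3) clefts "Gareth" — the subject (agent), not what was asked.
So the congruent reply is (1).

1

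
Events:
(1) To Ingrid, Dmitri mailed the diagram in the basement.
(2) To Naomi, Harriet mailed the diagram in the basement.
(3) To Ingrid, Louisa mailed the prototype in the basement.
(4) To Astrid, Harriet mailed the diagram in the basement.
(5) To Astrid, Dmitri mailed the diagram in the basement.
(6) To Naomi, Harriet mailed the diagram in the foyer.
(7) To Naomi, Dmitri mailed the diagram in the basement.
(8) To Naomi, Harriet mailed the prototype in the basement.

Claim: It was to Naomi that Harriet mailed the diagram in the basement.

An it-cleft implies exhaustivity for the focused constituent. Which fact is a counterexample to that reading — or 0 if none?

4

Focus of the cleft: "Naomi" (the recipient). Presupposed background: agent = Harriet, thing = the diagram, setting = in the basement.
Exhaustivity: Naomi is the only recipient satisfying that background.
Fact (4) shares the background but with recipient = Astrid; exhaustivity is violated.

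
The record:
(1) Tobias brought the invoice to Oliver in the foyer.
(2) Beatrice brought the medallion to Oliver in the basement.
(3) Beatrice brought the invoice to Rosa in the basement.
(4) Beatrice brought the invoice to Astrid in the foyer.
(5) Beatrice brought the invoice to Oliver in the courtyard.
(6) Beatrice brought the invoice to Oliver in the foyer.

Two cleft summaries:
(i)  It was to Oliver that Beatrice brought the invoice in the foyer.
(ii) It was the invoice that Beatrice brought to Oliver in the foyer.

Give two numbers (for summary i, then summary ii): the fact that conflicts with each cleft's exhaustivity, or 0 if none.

(i): focus "Oliver". Looking for same agent, thing, setting (Beatrice / the invoice / in the foyer) with some other recipient — fact (4) has Astrid there. Refuted.
(ii): focus "the invoice". No fact shares same agent, recipient, setting (Beatrice / Oliver / in the foyer) with a different thing. 0.

4, 0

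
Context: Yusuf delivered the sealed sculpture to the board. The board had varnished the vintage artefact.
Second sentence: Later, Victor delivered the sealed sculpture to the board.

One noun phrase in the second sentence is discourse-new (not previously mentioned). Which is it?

Victor

"the sealed sculpture" and "the board" in the second sentence are given — already mentioned in the context.
"Victor" has no antecedent in the context; it is discourse-new.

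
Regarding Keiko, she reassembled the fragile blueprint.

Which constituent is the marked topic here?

The construction explicitly marks "Keiko" as what the sentence is about — the topic.
The remainder of the clause is the comment (what is said about the topic).

Keiko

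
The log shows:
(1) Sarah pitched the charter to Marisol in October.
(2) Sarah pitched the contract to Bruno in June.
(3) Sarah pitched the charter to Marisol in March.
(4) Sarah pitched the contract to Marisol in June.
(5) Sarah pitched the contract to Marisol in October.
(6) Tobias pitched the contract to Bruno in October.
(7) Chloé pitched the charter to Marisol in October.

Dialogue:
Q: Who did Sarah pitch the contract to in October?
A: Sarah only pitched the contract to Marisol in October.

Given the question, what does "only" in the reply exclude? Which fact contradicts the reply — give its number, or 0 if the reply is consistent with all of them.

0

The question "Who did ... to ...?" targets the recipient, so in the reply the focus falls on "Marisol".
"Only" then excludes alternative recipients while the background — agent = Sarah, thing = the contract, setting = in October — is held fixed.
No fact keeps agent = Sarah, thing = the contract, setting = in October while changing the recipient; every other fact differs on something backgrounded. The reply stands.
(Fact (1) would refute a reading with focus on the thing — but that is not what the question asks.)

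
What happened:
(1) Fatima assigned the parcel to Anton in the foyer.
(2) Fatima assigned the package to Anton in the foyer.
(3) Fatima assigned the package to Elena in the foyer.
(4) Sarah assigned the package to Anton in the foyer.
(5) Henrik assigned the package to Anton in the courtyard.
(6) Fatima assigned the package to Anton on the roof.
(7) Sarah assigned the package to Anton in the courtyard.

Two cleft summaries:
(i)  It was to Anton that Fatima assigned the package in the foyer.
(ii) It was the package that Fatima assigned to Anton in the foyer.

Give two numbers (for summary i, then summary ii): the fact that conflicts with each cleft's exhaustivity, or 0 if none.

(i): focus "Anton". Looking for Fatima as agent and the package as thing and in the foyer as setting with some other recipient — fact (3) has Elena there. Refuted.
(ii): focus "the package". Looking for Fatima as agent and Anton as recipient and in the foyer as setting with some other thing — fact (1) has the parcel there. Refuted.

3, 1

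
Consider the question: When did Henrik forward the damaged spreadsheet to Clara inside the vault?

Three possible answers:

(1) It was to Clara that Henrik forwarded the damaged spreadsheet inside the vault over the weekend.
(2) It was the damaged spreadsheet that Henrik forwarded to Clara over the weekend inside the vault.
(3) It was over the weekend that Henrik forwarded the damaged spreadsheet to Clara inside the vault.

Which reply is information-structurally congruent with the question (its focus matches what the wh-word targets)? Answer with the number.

The question word "when" targets the time.
Option (1) clefts "to Clara" — the recipient, not what was asked.
Option (2) clefts "the damaged spreadsheet" — the direct object, not what was asked.
Option (3) clefts "over the weekend" — that matches what the question asks about.
So the congruent reply is (3).

3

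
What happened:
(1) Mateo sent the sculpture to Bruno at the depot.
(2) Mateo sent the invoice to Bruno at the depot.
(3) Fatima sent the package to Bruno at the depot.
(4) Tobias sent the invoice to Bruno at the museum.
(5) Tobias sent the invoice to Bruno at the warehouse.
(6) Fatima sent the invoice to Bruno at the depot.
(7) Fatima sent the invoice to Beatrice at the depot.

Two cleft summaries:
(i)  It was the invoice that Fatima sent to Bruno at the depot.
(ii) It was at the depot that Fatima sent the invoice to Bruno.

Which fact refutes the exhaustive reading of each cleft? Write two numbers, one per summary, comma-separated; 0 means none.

3, 0

(i): focus "the invoice". Looking for same agent, recipient, setting (Fatima / Bruno / at the depot) with some other thing — fact (3) has the package there. Refuted.
(ii): focus "at the depot". No fact shares same agent, thing, recipient (Fatima / the invoice / Bruno) with a different setting. 0.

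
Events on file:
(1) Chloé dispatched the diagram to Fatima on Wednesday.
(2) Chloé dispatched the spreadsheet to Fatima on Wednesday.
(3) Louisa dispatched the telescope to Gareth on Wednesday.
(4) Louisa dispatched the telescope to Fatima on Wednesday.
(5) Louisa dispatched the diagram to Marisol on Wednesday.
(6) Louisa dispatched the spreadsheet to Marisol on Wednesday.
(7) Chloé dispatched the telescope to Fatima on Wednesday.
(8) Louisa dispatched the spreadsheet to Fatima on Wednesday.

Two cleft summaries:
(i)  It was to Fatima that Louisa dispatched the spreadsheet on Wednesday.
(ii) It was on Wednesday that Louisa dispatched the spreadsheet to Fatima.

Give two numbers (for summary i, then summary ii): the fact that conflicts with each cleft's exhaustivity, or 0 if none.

6, 0

(i): focus "Fatima". Looking for Louisa as agent and the spreadsheet as thing and on Wednesday as setting with some other recipient — fact (6) has Marisol there. Refuted.
(ii): focus "on Wednesday". No fact shares Louisa as agent and the spreadsheet as thing and Fatima as recipient with a different setting. 0.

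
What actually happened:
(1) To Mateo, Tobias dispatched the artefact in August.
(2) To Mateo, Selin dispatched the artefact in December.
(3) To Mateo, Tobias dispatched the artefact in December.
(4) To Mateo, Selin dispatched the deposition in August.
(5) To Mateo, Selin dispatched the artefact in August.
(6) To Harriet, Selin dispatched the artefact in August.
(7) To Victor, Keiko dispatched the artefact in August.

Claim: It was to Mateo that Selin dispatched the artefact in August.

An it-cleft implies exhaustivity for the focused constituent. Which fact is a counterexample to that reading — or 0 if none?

The cleft puts "Mateo" in focus and presupposes the open proposition with Selin as agent and the artefact as thing and in August as setting.
The exhaustive reading says no other recipient fits that background.
Fact (6) shares the background but with recipient = Harriet; exhaustivity is violated.

6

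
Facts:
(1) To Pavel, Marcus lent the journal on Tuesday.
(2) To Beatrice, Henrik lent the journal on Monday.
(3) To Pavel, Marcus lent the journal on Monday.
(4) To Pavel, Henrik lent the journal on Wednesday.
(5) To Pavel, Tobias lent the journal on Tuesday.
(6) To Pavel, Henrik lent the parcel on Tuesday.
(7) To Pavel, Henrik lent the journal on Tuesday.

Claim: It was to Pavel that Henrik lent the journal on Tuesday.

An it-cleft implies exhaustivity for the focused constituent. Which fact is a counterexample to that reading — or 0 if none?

0

The cleft puts "Pavel" in focus and presupposes the open proposition with Henrik as agent and the journal as thing and on Tuesday as setting.
Exhaustivity: Pavel is the only recipient satisfying that background.
Every other fact differs from the presupposition on some backgrounded slot, so none challenges the exhaustivity.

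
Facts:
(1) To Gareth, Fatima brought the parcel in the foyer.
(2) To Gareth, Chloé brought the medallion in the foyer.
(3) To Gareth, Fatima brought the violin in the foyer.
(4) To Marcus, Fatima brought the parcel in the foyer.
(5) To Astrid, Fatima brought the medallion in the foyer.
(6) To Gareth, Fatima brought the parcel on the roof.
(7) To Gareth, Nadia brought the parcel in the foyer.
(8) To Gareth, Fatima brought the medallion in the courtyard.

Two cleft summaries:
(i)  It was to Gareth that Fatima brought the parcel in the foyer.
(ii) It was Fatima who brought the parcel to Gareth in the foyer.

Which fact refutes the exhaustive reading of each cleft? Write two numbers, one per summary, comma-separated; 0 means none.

4, 7

Summary (i) focuses "Gareth" (the recipient); background agent = Fatima, thing = the parcel, setting = in the foyer. Fact (4) matches that background with recipient = Marcus — refutes (i).
Summary (ii) focuses "Fatima" (the agent); background thing = the parcel, recipient = Gareth, setting = in the foyer. Fact (7) matches that background with agent = Nadia — refutes (ii).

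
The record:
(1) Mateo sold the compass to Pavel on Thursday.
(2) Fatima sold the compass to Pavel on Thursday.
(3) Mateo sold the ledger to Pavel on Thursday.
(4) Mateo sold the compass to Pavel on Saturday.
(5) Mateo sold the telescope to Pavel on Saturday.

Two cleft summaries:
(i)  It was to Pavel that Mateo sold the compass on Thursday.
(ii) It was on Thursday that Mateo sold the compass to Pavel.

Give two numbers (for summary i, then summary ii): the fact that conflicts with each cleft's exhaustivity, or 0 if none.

0, 4

(i): focus "Pavel". No fact shares Mateo as agent and the compass as thing and on Thursday as setting with a different recipient. 0.
(ii): focus "on Thursday". Looking for Mateo as agent and the compass as thing and Pavel as recipient with some other setting — fact (4) has on Saturday there. Refuted.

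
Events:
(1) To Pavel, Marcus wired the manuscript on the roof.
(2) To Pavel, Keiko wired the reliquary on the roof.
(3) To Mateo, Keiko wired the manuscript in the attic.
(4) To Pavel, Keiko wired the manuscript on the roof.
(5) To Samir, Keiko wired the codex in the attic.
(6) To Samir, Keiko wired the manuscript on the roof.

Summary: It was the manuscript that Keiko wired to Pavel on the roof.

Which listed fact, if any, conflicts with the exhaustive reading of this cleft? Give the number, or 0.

2

The cleft puts "the manuscript" in focus and presupposes the open proposition with same agent, recipient, setting (Keiko / Pavel / on the roof).
The exhaustive reading says no other thing fits that background.
Fact (2) shares the background but with thing = the reliquary; exhaustivity is violated.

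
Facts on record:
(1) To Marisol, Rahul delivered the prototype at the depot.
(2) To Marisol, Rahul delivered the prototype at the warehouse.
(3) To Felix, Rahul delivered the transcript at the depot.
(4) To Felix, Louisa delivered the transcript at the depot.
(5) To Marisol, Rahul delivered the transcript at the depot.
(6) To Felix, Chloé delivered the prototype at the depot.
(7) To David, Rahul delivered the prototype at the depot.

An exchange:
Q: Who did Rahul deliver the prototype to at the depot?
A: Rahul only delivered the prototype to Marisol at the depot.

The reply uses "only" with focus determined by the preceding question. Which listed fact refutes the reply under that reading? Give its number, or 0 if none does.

7

Answering "Who did ... to ...?" puts focus on the recipient — here, "Marisol".
So "only" ranges over recipients; the rest (Rahul as agent and the prototype as thing and at the depot as setting) is presupposed.
Fact (7) keeps Rahul as agent and the prototype as thing and at the depot as setting but has recipient = David; that refutes the reply.
(Fact (2) would refute a reading with focus on the setting — but that is not what the question asks.)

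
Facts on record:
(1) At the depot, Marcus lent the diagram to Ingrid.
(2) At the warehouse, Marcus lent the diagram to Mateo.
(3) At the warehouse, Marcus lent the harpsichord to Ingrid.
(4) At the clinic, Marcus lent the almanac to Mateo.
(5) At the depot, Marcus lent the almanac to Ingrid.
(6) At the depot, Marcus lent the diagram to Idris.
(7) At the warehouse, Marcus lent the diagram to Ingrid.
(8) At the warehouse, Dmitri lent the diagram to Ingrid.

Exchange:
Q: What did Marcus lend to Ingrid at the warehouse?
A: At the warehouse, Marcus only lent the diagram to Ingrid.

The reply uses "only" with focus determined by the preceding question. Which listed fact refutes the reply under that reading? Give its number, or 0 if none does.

3

The question "What did ...?" targets the thing, so in the reply the focus falls on "the diagram".
"Only" then excludes alternative things while the background — agent = Marcus, recipient = Ingrid, setting = at the warehouse — is held fixed.
Fact (3) shares the background with a different thing (the harpsichord) — counterexample.
(Fact (1) would refute a reading with focus on the setting — but that is not what the question asks.)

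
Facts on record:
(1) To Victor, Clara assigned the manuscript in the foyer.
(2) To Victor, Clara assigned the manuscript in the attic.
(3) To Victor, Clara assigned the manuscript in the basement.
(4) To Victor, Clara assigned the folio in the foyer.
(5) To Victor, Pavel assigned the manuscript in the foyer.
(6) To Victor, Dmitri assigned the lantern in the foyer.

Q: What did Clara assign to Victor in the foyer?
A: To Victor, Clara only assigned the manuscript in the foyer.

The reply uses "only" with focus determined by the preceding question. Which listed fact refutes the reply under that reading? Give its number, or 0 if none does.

4

Answering "What did ...?" puts focus on the thing — here, "the manuscript".
"Only" then excludes alternative things while the background — Clara as agent and Victor as recipient and in the foyer as setting — is held fixed.
Fact (4) shares the background with a different thing (the folio) — counterexample.
(Fact (2) would refute a reading with focus on the setting — but that is not what the question asks.)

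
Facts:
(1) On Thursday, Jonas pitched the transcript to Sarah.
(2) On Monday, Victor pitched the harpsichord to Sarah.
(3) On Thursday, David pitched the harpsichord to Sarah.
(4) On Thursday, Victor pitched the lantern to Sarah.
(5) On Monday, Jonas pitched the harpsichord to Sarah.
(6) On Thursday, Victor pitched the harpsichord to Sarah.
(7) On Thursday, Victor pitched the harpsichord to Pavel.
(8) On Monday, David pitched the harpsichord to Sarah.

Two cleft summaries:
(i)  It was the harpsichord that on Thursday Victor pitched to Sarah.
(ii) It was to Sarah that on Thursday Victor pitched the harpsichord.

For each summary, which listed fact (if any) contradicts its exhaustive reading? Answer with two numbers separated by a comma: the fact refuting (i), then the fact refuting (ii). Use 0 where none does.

4, 7

(i): focus "the harpsichord". Looking for Victor as agent and Sarah as recipient and on Thursday as setting with some other thing — fact (4) has the lantern there. Refuted.
(ii): focus "Sarah". Looking for Victor as agent and the harpsichord as thing and on Thursday as setting with some other recipient — fact (7) has Pavel there. Refuted.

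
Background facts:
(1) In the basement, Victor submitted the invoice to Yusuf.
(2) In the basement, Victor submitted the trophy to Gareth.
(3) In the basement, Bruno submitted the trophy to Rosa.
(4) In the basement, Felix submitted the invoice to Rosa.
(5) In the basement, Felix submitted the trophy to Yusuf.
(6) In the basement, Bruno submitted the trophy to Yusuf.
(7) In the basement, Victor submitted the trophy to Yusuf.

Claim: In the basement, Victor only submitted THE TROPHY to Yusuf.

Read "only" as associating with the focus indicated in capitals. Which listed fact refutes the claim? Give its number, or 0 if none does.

The capitals mark "the trophy" as focus. So "only" rules out other things, with the rest (same agent, recipient, setting (Victor / Yusuf / in the basement)) as background.
Fact (1) matches on same agent, recipient, setting (Victor / Yusuf / in the basement), but has thing = the invoice instead. That refutes the claim.

1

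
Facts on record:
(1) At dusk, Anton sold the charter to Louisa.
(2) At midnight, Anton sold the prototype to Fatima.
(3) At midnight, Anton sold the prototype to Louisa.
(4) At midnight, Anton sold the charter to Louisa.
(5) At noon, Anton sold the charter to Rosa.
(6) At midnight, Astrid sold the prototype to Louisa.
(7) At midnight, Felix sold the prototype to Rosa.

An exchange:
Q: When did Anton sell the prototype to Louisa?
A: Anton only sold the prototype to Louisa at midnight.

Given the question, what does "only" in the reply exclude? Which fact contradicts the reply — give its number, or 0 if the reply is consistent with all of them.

The question "When did ...?" targets the setting, so in the reply the focus falls on "at midnight".
So "only" ranges over settings; the rest (Anton as agent and the prototype as thing and Louisa as recipient) is presupposed.
No fact keeps Anton as agent and the prototype as thing and Louisa as recipient while changing the setting; every other fact differs on something backgrounded. The reply stands.
(Fact (4) would refute a reading with focus on the thing — but that is not what the question asks.)

0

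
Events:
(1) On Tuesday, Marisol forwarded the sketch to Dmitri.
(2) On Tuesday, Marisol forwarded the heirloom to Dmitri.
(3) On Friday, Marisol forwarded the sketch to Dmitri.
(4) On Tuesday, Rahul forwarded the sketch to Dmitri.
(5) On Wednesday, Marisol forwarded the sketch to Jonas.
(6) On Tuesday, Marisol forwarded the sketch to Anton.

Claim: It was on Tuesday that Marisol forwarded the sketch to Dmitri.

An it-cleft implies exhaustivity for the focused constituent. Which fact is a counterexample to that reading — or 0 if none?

The cleft puts "on Tuesday" in focus and presupposes the open proposition with Marisol as agent and the sketch as thing and Dmitri as recipient.
The exhaustive reading says no other setting fits that background.
But fact (3) also has Marisol as agent and the sketch as thing and Dmitri as recipient, with setting = on Friday — so the exhaustive reading fails.

3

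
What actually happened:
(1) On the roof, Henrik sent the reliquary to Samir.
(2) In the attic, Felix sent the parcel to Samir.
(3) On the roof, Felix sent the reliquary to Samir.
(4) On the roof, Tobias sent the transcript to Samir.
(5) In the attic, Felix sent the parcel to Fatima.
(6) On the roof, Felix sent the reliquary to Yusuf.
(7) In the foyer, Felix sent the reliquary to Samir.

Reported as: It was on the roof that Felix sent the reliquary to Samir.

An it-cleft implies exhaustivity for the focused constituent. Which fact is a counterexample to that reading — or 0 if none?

The cleft puts "on the roof" in focus and presupposes the open proposition with agent = Felix, thing = the reliquary, recipient = Samir.
Exhaustivity: on the roof is the only setting satisfying that background.
Fact (7) shares the background but with setting = in the foyer; exhaustivity is violated.

7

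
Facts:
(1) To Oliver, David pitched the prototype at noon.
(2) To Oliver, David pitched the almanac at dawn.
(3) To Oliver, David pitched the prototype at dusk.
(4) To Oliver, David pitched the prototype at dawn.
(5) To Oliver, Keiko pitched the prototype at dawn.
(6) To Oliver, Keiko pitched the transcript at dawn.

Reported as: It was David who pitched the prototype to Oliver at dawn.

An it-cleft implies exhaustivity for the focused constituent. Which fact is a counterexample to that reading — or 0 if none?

The cleft puts "David" in focus and presupposes the open proposition with same thing, recipient, setting (the prototype / Oliver / at dawn).
The exhaustive reading says no other agent fits that background.
Fact (5) shares the background but with agent = Keiko; exhaustivity is violated.

5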